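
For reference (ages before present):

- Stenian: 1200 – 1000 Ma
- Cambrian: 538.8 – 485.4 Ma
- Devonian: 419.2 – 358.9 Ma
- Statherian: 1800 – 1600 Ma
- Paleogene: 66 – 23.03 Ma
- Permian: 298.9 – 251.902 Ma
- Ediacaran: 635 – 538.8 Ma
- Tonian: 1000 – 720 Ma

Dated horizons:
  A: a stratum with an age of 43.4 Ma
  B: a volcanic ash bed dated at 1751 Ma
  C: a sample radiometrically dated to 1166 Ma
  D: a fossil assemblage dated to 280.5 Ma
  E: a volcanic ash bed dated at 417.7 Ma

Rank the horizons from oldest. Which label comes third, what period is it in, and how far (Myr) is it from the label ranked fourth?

Larger Ma means older, so oldest first: B 1751 > C 1166 > E 417.7 > D 280.5 > A 43.4.
Counting 3 along gives E (417.7 Ma); the excerpt puts that inside the Devonian, 419.2–358.9 Ma.
Next in line is D (280.5 Ma), and 417.7 − 280.5 = 137.2 Myr.

E, in the Devonian; 137.2 million years to D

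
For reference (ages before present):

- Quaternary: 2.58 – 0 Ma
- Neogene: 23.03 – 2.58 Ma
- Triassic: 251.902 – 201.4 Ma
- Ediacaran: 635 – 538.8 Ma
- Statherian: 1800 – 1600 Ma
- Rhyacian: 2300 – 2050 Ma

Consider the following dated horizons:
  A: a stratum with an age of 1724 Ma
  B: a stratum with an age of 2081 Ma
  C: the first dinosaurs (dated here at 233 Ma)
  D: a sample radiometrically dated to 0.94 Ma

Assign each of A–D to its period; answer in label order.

A — Statherian; B — Rhyacian; C — Triassic; D — Quaternary

Match each age against the start–end ranges in the excerpt: A = 1724 Ma → Statherian (1800–1600); B = 2081 Ma → Rhyacian (2300–2050); C = 233 Ma → Triassic (251.902–201.4); D = 0.94 Ma → Quaternary (2.58–0).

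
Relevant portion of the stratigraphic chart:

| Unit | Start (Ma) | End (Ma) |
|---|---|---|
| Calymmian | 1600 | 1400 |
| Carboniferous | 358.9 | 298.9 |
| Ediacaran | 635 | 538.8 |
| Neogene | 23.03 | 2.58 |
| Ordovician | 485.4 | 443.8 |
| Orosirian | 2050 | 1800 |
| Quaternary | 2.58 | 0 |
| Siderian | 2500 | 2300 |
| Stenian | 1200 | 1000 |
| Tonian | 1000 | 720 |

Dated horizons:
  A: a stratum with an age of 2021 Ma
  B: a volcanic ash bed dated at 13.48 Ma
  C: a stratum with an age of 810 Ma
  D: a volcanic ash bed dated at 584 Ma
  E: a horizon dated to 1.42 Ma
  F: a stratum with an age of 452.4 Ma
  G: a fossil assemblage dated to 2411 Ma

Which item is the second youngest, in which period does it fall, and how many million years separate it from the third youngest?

B, in the Neogene; 438.92 million years to F

Sorted youngest-first by Ma: E (1.42), B (13.48), F (452.4), D (584), C (810), A (2021), G (2411).
The second youngest is B at 13.48 Ma, which lies in 23.03–2.58 Ma: the Neogene.
The third youngest is F at 452.4 Ma; separation = |13.48 − 452.4| = 438.92 Myr.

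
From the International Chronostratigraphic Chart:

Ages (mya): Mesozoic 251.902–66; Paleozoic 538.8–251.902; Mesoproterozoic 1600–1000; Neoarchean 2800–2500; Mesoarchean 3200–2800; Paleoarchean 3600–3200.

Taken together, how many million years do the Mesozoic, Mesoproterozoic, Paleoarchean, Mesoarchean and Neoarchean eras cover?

Duration is start − end for each: (251.902 − 66) + (1600 − 1000) + (3600 − 3200) + (3200 − 2800) + (2800 − 2500).
That is 185.902 + 600 + 400 + 400 + 300, which totals 1885.902 million years.

1885.902 million years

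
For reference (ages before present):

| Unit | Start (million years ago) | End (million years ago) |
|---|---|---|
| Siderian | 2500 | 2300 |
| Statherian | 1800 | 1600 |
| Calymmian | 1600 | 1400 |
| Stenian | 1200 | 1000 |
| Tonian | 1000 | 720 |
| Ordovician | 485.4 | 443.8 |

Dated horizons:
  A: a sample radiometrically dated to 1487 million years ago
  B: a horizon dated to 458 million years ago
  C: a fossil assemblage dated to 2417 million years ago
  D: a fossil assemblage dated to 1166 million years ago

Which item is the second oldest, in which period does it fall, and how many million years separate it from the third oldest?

A, in the Calymmian; 321 million years to D

Sorted oldest-first by Ma: C (2417), A (1487), D (1166), B (458).
The second oldest is A at 1487 Ma, which lies in 1600–1400 Ma: the Calymmian.
The third oldest is D at 1166 Ma; separation = |1487 − 1166| = 321 Myr.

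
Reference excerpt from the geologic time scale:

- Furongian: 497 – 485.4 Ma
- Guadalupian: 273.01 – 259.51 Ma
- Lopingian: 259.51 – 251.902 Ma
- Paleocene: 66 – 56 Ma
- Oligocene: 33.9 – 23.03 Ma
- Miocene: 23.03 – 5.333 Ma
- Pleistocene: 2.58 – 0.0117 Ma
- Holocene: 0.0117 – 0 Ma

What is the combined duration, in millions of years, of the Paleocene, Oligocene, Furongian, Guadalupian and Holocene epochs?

45.9817 million years

Duration is start − end for each: (66 − 56) + (33.9 − 23.03) + (497 − 485.4) + (273.01 − 259.51) + (0.0117 − 0).
That is 10 + 10.87 + 11.6 + 13.5 + 0.0117, which totals 45.9817 million years.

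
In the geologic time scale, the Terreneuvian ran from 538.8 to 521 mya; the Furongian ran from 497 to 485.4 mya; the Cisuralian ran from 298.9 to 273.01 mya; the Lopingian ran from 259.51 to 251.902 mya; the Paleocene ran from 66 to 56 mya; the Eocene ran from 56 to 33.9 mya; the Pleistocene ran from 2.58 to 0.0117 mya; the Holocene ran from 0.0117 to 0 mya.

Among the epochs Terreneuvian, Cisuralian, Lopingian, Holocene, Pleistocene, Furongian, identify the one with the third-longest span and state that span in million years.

Furongian, 11.6 million years

Start − end for each: Terreneuvian 538.8 − 521 = 17.8; Cisuralian 298.9 − 273.01 = 25.89; Lopingian 259.51 − 251.902 = 7.608; Holocene 0.0117 − 0 = 0.0117; Pleistocene 2.58 − 0.0117 = 2.5683; Furongian 497 − 485.4 = 11.6.
Ranking these from longest: Cisuralian > Terreneuvian > Furongian > Lopingian > Pleistocene > Holocene.
Position 3 in that ranking is Furongian, which lasted 11.6 Myr.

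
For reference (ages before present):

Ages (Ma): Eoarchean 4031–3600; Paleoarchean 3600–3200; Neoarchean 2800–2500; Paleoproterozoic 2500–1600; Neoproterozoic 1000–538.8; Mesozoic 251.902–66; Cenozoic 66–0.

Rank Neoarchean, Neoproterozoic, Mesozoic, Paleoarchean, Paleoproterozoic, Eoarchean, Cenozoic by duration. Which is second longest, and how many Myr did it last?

Neoproterozoic, 461.2 million years

Durations: Neoarchean 300; Neoproterozoic 461.2; Mesozoic 185.902; Paleoarchean 400; Paleoproterozoic 900; Eoarchean 431; Cenozoic 66 Myr.
Sorted longest-first: Paleoproterozoic (900), Neoproterozoic (461.2), Eoarchean (431), Paleoarchean (400), Neoarchean (300), Mesozoic (185.902), Cenozoic (66).
The second longest is Neoproterozoic at 461.2 Myr.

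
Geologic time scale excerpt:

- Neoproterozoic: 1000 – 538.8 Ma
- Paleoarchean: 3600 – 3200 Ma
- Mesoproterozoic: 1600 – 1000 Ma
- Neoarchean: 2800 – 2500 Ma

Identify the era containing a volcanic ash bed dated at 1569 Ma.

Mesoproterozoic

1569 Ma lies between 1600 and 1000 Ma, so it falls in the Mesoproterozoic.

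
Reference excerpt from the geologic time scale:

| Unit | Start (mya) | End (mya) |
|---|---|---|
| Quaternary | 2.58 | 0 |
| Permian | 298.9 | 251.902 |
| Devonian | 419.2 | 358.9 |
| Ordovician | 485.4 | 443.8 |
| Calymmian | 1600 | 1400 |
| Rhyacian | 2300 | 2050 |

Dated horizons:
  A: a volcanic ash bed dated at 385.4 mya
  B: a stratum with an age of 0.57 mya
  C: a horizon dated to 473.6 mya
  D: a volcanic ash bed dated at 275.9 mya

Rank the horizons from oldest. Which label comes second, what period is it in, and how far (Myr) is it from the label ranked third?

A, in the Devonian; 109.5 million years to D

Larger Ma means older, so oldest first: C 473.6 > A 385.4 > D 275.9 > B 0.57.
Counting 2 along gives A (385.4 Ma); the excerpt puts that inside the Devonian, 419.2–358.9 Ma.
Next in line is D (275.9 Ma), and 385.4 − 275.9 = 109.5 Myr.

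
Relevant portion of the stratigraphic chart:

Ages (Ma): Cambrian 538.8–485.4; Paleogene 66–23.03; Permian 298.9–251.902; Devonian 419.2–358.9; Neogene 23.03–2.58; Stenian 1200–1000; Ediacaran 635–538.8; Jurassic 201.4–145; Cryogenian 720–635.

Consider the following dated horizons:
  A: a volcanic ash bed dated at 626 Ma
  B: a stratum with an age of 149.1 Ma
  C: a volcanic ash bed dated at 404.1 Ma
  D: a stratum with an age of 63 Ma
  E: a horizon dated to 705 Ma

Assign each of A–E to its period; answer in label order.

A — Ediacaran; B — Jurassic; C — Devonian; D — Paleogene; E — Cryogenian

A: 626 Ma lies in 635–538.8 Ma, so Ediacaran.
B: 149.1 Ma lies in 201.4–145 Ma, so Jurassic.
C: 404.1 Ma lies in 419.2–358.9 Ma, so Devonian.
D: 63 Ma lies in 66–23.03 Ma, so Paleogene.
E: 705 Ma lies in 720–635 Ma, so Cryogenian.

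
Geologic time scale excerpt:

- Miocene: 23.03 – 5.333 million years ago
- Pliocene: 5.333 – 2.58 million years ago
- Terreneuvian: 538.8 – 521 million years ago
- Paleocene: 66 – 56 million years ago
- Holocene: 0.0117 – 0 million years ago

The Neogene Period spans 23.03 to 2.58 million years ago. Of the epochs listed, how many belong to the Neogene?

Epochs inside 23.03–2.58 Ma: Miocene, Pliocene — 2 in total.

2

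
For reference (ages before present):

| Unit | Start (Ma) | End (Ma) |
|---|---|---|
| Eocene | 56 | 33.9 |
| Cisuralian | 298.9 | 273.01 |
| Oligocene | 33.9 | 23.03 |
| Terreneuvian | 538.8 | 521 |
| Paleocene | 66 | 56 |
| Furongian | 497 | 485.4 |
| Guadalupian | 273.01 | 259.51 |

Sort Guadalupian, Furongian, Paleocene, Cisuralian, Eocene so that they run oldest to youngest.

Furongian, then Cisuralian, then Guadalupian, then Paleocene, then Eocene

Sorting by start age (descending Ma, since larger Ma = older): Furongian began 497, Cisuralian began 298.9, Guadalupian began 273.01, Paleocene began 66, Eocene began 56.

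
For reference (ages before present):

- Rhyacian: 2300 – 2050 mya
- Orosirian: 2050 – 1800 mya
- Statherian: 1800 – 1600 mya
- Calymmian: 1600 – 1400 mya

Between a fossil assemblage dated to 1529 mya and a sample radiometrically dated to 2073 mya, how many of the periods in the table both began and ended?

2

The older date is 2073 Ma and the younger is 1529 Ma.
Periods with start < 2073 and end > 1529 Ma: Orosirian (2050–1800), Statherian (1800–1600).
That is 2 complete periods.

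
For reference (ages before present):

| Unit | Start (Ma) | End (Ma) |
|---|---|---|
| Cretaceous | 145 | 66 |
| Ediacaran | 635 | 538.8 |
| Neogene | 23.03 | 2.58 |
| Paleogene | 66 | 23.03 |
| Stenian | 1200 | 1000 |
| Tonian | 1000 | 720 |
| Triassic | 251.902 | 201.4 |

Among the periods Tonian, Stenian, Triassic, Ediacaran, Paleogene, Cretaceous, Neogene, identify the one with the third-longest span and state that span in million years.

Ediacaran, 96.2 million years

Durations: Tonian 280; Stenian 200; Triassic 50.502; Ediacaran 96.2; Paleogene 42.97; Cretaceous 79; Neogene 20.45 Myr.
Sorted longest-first: Tonian (280), Stenian (200), Ediacaran (96.2), Cretaceous (79), Triassic (50.502), Paleogene (42.97), Neogene (20.45).
The third longest is Ediacaran at 96.2 Myr.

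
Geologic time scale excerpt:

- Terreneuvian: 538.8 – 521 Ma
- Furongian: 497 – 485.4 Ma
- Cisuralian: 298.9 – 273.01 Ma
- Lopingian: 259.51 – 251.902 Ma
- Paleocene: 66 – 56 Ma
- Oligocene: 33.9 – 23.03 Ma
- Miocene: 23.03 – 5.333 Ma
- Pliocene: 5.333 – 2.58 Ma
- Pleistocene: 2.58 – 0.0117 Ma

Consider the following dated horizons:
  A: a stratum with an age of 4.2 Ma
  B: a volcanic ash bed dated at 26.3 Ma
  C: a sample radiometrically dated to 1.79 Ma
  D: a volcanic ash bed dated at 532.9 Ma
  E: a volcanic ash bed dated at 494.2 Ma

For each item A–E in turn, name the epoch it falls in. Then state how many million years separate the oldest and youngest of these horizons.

Match each age against the start–end ranges in the excerpt: A = 4.2 Ma → Pliocene (5.333–2.58); B = 26.3 Ma → Oligocene (33.9–23.03); C = 1.79 Ma → Pleistocene (2.58–0.0117); D = 532.9 Ma → Terreneuvian (538.8–521); E = 494.2 Ma → Furongian (497–485.4).
The largest age is 532.9 Ma and the smallest is 1.79 Ma; their difference is 531.11 Myr.

A — Pliocene; B — Oligocene; C — Pleistocene; D — Terreneuvian; E — Furongian; span 531.11 million years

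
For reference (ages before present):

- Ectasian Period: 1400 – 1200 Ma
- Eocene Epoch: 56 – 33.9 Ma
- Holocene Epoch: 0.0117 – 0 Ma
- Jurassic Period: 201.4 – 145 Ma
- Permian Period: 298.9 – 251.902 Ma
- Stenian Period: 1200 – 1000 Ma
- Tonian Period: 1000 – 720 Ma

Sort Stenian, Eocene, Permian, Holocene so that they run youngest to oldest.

Read off each span (Ma): Stenian 1200–1000; Eocene 56–33.9; Permian 298.9–251.902; Holocene 0.0117–0.
Larger Ma is older, so oldest→youngest is Stenian, Permian, Eocene, Holocene; reverse it for youngest→oldest.

Holocene → Eocene → Permian → Stenian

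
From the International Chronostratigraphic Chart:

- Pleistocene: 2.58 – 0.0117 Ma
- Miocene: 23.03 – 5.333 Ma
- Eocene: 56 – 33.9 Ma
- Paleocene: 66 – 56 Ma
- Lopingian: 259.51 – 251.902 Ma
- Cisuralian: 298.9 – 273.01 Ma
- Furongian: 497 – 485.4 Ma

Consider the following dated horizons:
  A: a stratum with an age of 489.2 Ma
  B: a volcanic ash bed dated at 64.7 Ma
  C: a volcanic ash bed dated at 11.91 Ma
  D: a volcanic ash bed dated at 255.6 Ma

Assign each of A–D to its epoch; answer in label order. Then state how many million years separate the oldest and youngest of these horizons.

A — Furongian; B — Paleocene; C — Miocene; D — Lopingian; span 477.29 million years

A: 489.2 Ma lies in 497–485.4 Ma, so Furongian.
B: 64.7 Ma lies in 66–56 Ma, so Paleocene.
C: 11.91 Ma lies in 23.03–5.333 Ma, so Miocene.
D: 255.6 Ma lies in 259.51–251.902 Ma, so Lopingian.
Oldest = 489.2 Ma, youngest = 11.91 Ma → span 477.29 Myr.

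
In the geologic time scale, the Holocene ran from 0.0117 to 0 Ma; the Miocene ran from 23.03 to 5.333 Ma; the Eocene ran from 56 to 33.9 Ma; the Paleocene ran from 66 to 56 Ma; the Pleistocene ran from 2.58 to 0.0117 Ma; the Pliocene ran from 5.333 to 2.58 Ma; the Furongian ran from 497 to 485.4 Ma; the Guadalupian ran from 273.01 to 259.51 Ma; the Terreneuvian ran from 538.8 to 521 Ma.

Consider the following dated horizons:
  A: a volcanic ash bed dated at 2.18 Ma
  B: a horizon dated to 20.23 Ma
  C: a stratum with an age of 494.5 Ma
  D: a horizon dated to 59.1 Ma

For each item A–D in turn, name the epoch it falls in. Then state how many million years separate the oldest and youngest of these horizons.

Match each age against the start–end ranges in the excerpt: A = 2.18 Ma → Pleistocene (2.58–0.0117); B = 20.23 Ma → Miocene (23.03–5.333); C = 494.5 Ma → Furongian (497–485.4); D = 59.1 Ma → Paleocene (66–56).
The largest age is 494.5 Ma and the smallest is 2.18 Ma; their difference is 492.32 Myr.

A — Pleistocene; B — Miocene; C — Furongian; D — Paleocene; span 492.32 million years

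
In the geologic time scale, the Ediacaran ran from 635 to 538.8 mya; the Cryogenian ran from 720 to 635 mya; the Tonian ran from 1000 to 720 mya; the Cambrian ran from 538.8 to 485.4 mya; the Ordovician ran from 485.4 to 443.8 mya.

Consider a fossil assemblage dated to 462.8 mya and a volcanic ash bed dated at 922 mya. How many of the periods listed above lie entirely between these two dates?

922 Ma sits inside the Tonian (1000–720) and 462.8 Ma inside the Ordovician (485.4–443.8); neither of those is wholly between the two dates.
The listed periods lying completely between them are Cryogenian, Ediacaran, Cambrian — 3 in all.

3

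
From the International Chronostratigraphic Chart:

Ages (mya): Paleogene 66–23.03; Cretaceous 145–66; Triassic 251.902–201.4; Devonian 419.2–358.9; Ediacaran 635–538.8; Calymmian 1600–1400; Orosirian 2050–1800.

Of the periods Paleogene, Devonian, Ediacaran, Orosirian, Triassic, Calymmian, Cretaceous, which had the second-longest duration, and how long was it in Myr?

Durations: Paleogene 42.97; Devonian 60.3; Ediacaran 96.2; Orosirian 250; Triassic 50.502; Calymmian 200; Cretaceous 79 Myr.
Sorted longest-first: Orosirian (250), Calymmian (200), Ediacaran (96.2), Cretaceous (79), Devonian (60.3), Triassic (50.502), Paleogene (42.97).
The second longest is Calymmian at 200 Myr.

Calymmian, 200 million years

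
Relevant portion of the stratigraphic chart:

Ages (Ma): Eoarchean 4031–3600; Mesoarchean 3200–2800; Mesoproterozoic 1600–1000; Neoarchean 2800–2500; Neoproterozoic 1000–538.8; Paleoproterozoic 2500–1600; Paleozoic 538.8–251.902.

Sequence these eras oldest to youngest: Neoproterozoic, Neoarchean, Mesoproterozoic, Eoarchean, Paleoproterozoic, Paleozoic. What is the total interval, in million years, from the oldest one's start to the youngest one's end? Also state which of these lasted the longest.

Eoarchean, Neoarchean, Paleoproterozoic, Mesoproterozoic, Neoproterozoic, Paleozoic; total span 3779.098 Myr; longest is Paleoproterozoic

From the excerpt: Neoproterozoic 1000–538.8; Neoarchean 2800–2500; Mesoproterozoic 1600–1000; Eoarchean 4031–3600; Paleoproterozoic 2500–1600; Paleozoic 538.8–251.902 (Ma).
Larger Ma is earlier, so the oldest is Eoarchean and the youngest is Paleozoic; oldest to youngest: Eoarchean, Neoarchean, Paleoproterozoic, Mesoproterozoic, Neoproterozoic, Paleozoic.
Oldest start 4031 minus youngest end 251.902 gives 3779.098 Myr overall.
Individual lengths (start − end): Paleozoic 286.898; Mesoproterozoic 600; Eoarchean 431; Paleoproterozoic 900; Neoarchean 300; Neoproterozoic 461.2. The largest is Paleoproterozoic at 900 Myr.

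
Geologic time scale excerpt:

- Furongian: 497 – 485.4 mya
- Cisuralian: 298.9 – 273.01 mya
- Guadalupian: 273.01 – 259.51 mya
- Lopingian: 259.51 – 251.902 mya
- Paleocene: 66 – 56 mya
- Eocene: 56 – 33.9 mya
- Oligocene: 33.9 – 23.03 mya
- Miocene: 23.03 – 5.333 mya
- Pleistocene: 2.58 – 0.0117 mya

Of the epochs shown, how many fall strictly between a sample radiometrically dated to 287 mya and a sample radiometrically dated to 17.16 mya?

287 Ma sits inside the Cisuralian (298.9–273.01) and 17.16 Ma inside the Miocene (23.03–5.333); neither of those is wholly between the two dates.
The listed epochs lying completely between them are Guadalupian, Lopingian, Paleocene, Eocene, Oligocene — 5 in all.

5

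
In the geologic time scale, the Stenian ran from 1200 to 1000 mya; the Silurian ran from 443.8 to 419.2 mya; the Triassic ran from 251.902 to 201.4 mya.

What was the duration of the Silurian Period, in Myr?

24.6 million years

443.8 − 419.2 = 24.6 million years.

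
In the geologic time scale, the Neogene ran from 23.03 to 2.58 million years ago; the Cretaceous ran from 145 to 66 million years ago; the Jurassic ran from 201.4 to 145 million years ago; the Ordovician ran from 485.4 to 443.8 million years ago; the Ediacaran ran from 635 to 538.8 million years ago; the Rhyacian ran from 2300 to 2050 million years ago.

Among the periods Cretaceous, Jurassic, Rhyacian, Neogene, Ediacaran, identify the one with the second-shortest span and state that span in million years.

Jurassic, 56.4 million years

Durations: Cretaceous 79; Jurassic 56.4; Rhyacian 250; Neogene 20.45; Ediacaran 96.2 Myr.
Sorted shortest-first: Neogene (20.45), Jurassic (56.4), Cretaceous (79), Ediacaran (96.2), Rhyacian (250).
The second shortest is Jurassic at 56.4 Myr.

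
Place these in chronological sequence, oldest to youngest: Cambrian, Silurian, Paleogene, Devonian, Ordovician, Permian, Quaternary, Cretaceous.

Group by era (each group listed oldest first) — Paleozoic: Cambrian, Ordovician, Silurian, Devonian, Permian; Mesozoic: Cretaceous; Cenozoic: Paleogene, Quaternary. The eras run Paleozoic → Mesozoic → Cenozoic. Concatenating the groups in that era order gives oldest to youngest directly.

Cambrian, Ordovician, Silurian, Devonian, Permian, Cretaceous, Paleogene, Quaternary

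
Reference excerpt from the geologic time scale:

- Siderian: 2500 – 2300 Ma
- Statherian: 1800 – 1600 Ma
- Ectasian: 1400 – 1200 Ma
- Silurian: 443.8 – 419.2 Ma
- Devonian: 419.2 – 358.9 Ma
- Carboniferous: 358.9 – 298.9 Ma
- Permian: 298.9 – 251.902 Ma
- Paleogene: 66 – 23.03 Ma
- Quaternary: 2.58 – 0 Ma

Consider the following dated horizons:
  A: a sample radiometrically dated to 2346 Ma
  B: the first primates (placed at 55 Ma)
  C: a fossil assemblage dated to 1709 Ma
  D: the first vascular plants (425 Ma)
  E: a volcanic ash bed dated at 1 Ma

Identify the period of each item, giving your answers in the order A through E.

A — Siderian; B — Paleogene; C — Statherian; D — Silurian; E — Quaternary

Match each age against the start–end ranges in the excerpt: A = 2346 Ma → Siderian (2500–2300); B = 55 Ma → Paleogene (66–23.03); C = 1709 Ma → Statherian (1800–1600); D = 425 Ma → Silurian (443.8–419.2); E = 1 Ma → Quaternary (2.58–0).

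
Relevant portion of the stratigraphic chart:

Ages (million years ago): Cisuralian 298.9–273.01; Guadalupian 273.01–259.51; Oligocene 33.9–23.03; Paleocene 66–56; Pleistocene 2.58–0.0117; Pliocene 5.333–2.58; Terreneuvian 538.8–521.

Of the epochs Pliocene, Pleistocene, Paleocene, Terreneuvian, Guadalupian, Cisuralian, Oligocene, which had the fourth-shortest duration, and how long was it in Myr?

Oligocene, 10.87 million years

Durations: Pliocene 2.753; Pleistocene 2.5683; Paleocene 10; Terreneuvian 17.8; Guadalupian 13.5; Cisuralian 25.89; Oligocene 10.87 Myr.
Sorted shortest-first: Pleistocene (2.5683), Pliocene (2.753), Paleocene (10), Oligocene (10.87), Guadalupian (13.5), Terreneuvian (17.8), Cisuralian (25.89).
The fourth shortest is Oligocene at 10.87 Myr.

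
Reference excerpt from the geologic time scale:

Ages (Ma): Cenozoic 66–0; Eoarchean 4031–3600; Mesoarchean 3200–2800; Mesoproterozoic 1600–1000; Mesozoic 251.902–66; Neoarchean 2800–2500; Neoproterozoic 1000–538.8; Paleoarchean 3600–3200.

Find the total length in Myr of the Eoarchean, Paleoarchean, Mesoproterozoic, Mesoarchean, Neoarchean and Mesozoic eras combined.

2316.902 million years

Each duration: Eoarchean = 431; Paleoarchean = 400; Mesoproterozoic = 600; Mesoarchean = 400; Neoarchean = 300; Mesozoic = 185.902.
Sum: 431 + 400 + 600 + 400 + 300 + 185.902 = 2316.902 Myr.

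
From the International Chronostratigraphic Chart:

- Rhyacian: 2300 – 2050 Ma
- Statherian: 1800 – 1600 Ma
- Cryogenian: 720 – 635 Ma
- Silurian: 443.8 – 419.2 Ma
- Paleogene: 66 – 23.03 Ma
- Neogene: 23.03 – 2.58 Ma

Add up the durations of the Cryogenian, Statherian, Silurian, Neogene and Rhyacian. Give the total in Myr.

580.05 million years

Duration is start − end for each: (720 − 635) + (1800 − 1600) + (443.8 − 419.2) + (23.03 − 2.58) + (2300 − 2050).
That is 85 + 200 + 24.6 + 20.45 + 250, which totals 580.05 million years.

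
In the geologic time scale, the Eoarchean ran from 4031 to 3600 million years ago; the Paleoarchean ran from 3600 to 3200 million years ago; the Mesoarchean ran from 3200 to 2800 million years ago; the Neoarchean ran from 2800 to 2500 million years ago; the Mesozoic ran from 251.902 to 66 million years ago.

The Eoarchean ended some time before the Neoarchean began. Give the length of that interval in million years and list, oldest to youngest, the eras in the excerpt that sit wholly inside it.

800 million years; Paleoarchean, Mesoarchean

The Eoarchean closes at 3600 Ma and the Neoarchean opens at 2800 Ma, so the interval is 3600 − 2800 = 800 Myr.
An era fits inside if it starts at or after 3600 Ma and ends at or before 2800 Ma; oldest first that gives Paleoarchean, Mesoarchean.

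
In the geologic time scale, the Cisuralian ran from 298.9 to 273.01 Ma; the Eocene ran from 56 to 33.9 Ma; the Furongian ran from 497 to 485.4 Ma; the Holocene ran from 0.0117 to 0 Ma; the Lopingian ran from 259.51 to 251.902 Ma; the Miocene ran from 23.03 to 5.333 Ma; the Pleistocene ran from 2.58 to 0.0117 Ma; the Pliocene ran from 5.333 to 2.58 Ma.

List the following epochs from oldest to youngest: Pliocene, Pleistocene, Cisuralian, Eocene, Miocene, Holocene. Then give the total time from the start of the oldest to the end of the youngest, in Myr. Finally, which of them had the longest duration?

Cisuralian → Eocene → Miocene → Pliocene → Pleistocene → Holocene; total span 298.9 Myr; longest is Cisuralian

Start ages (Ma): Cisuralian 298.9, Eocene 56, Miocene 23.03, Pliocene 5.333, Pleistocene 2.58, Holocene 0.0117.
Ordered oldest to youngest: Cisuralian, Eocene, Miocene, Pliocene, Pleistocene, Holocene.
Span = 298.9 − 0 = 298.9 Myr.
Durations: Pleistocene 2.5683, Holocene 0.0117, Miocene 17.697, Cisuralian 25.89, Eocene 22.1, Pliocene 2.753 → longest is Cisuralian (25.89 Myr).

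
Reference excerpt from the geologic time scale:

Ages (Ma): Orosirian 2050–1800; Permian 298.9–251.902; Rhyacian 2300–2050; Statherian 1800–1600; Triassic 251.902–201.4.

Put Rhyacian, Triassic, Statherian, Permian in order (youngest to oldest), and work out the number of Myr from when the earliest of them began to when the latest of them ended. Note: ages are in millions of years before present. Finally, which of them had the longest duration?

Triassic, Permian, Statherian, Rhyacian; total span 2098.6 Myr; longest is Rhyacian

Start ages (Ma): Rhyacian 2300, Statherian 1800, Permian 298.9, Triassic 251.902.
Ordered youngest to oldest: Triassic, Permian, Statherian, Rhyacian.
Span = 2300 − 201.4 = 2098.6 Myr.
Durations: Statherian 200, Permian 46.998, Triassic 50.502, Rhyacian 250 → longest is Rhyacian (250 Myr).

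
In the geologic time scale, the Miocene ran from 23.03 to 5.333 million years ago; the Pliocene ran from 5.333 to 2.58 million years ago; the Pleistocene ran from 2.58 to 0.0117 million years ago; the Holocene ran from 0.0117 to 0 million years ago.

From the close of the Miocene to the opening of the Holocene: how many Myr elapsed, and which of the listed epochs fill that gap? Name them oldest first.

5.3213 million years; Pliocene, Pleistocene

End of Miocene = 5.333 Ma; start of Holocene = 0.0117 Ma.
Gap = 5.333 − 0.0117 = 5.3213 Myr.
Epochs wholly inside 5.333–0.0117 Ma: Pliocene (5.333–2.58), Pleistocene (2.58–0.0117).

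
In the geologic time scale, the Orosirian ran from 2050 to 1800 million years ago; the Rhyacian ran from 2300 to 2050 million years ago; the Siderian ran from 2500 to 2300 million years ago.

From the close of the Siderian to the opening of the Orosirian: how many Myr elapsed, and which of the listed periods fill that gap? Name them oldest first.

End of Siderian = 2300 Ma; start of Orosirian = 2050 Ma.
Gap = 2300 − 2050 = 250 Myr.
Periods wholly inside 2300–2050 Ma: Rhyacian (2300–2050).

250 million years; Rhyacian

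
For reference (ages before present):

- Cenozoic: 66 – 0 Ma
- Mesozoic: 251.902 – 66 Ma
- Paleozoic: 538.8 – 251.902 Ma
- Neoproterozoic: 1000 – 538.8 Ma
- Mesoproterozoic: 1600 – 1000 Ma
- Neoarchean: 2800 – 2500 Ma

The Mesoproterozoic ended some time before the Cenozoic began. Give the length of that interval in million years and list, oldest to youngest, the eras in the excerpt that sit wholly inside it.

934 million years; Neoproterozoic, Paleozoic, Mesozoic

The Mesoproterozoic closes at 1000 Ma and the Cenozoic opens at 66 Ma, so the interval is 1000 − 66 = 934 Myr.
An era fits inside if it starts at or after 1000 Ma and ends at or before 66 Ma; oldest first that gives Neoproterozoic, Paleozoic, Mesozoic.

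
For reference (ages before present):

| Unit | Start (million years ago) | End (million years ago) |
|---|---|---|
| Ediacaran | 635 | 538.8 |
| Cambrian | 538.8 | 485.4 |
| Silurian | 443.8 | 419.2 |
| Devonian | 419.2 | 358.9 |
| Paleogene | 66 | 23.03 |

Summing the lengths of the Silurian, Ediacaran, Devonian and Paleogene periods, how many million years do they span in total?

224.07 million years

Duration is start − end for each: (443.8 − 419.2) + (635 − 538.8) + (419.2 − 358.9) + (66 − 23.03).
That is 24.6 + 96.2 + 60.3 + 42.97, which totals 224.07 million years.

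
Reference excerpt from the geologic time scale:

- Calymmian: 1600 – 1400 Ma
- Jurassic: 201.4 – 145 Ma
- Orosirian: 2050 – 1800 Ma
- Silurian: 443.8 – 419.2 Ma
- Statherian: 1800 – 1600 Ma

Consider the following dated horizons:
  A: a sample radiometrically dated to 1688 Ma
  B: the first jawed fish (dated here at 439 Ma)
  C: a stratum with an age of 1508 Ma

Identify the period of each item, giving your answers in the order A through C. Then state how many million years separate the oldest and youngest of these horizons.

A — Statherian; B — Silurian; C — Calymmian; span 1249 million years

A: 1688 Ma lies in 1800–1600 Ma, so Statherian.
B: 439 Ma lies in 443.8–419.2 Ma, so Silurian.
C: 1508 Ma lies in 1600–1400 Ma, so Calymmian.
Oldest = 1688 Ma, youngest = 439 Ma → span 1249 Myr.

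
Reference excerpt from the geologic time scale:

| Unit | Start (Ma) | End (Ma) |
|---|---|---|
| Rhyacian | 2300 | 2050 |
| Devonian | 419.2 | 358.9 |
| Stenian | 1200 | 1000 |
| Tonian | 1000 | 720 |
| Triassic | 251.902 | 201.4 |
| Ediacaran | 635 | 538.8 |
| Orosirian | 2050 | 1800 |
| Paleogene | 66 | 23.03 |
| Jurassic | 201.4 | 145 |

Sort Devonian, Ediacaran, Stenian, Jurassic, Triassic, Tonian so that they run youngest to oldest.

Jurassic, then Triassic, then Devonian, then Ediacaran, then Tonian, then Stenian

Read off each span (Ma): Devonian 419.2–358.9; Ediacaran 635–538.8; Stenian 1200–1000; Jurassic 201.4–145; Triassic 251.902–201.4; Tonian 1000–720.
Larger Ma is older, so oldest→youngest is Stenian, Tonian, Ediacaran, Devonian, Triassic, Jurassic; reverse it for youngest→oldest.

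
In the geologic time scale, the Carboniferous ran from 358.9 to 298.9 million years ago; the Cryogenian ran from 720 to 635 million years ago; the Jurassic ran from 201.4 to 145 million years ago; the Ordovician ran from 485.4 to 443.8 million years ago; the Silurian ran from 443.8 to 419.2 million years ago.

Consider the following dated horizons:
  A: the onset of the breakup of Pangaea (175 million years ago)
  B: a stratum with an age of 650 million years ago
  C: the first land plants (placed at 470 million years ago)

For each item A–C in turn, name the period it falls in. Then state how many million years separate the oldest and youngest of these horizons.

A — Jurassic; B — Cryogenian; C — Ordovician; span 475 million years

A: 175 Ma lies in 201.4–145 Ma, so Jurassic.
B: 650 Ma lies in 720–635 Ma, so Cryogenian.
C: 470 Ma lies in 485.4–443.8 Ma, so Ordovician.
Oldest = 650 Ma, youngest = 175 Ma → span 475 Myr.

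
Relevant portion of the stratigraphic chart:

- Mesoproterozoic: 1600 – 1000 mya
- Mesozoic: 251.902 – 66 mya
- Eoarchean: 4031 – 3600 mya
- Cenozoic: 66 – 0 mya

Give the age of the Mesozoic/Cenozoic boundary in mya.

The Mesozoic ends and the Cenozoic begins at 66 mya.

66 mya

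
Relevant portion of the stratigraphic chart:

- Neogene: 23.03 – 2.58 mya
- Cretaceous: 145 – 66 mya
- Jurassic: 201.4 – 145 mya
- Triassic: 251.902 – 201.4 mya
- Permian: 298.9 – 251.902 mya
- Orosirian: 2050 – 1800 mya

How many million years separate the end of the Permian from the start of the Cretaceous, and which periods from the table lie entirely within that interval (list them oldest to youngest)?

The Permian closes at 251.902 Ma and the Cretaceous opens at 145 Ma, so the interval is 251.902 − 145 = 106.902 Myr.
A period fits inside if it starts at or after 251.902 Ma and ends at or before 145 Ma; oldest first that gives Triassic, Jurassic.

106.902 million years; Triassic, Jurassic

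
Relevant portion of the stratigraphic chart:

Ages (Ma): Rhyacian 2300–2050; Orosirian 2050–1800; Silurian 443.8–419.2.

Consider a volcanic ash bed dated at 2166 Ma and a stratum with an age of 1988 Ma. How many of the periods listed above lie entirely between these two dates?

0

The older date is 2166 Ma and the younger is 1988 Ma.
No period both begins after 2166 Ma and ends before 1988 Ma, so the count is 0.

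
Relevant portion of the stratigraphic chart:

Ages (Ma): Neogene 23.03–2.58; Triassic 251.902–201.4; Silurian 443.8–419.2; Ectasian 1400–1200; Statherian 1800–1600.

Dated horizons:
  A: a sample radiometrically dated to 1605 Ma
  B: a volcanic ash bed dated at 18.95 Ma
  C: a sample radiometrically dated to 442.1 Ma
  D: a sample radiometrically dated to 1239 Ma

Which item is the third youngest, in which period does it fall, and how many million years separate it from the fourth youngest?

Sorted youngest-first by Ma: B (18.95), C (442.1), D (1239), A (1605).
The third youngest is D at 1239 Ma, which lies in 1400–1200 Ma: the Ectasian.
The fourth youngest is A at 1605 Ma; separation = |1239 − 1605| = 366 Myr.

D, in the Ectasian; 366 million years to A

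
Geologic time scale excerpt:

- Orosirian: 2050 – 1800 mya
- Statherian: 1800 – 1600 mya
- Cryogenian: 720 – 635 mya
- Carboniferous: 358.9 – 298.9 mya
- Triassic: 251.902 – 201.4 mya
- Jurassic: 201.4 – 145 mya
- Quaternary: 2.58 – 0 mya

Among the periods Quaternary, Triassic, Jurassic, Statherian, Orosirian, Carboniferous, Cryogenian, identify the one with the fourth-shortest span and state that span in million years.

Start − end for each: Quaternary 2.58 − 0 = 2.58; Triassic 251.902 − 201.4 = 50.502; Jurassic 201.4 − 145 = 56.4; Statherian 1800 − 1600 = 200; Orosirian 2050 − 1800 = 250; Carboniferous 358.9 − 298.9 = 60; Cryogenian 720 − 635 = 85.
Ranking these from shortest: Quaternary < Triassic < Jurassic < Carboniferous < Cryogenian < Statherian < Orosirian.
Position 4 in that ranking is Carboniferous, which lasted 60 Myr.

Carboniferous, 60 million years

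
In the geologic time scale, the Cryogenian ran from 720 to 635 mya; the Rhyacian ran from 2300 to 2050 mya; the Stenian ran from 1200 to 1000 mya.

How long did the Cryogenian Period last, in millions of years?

720 − 635 = 85 million years.

85 million years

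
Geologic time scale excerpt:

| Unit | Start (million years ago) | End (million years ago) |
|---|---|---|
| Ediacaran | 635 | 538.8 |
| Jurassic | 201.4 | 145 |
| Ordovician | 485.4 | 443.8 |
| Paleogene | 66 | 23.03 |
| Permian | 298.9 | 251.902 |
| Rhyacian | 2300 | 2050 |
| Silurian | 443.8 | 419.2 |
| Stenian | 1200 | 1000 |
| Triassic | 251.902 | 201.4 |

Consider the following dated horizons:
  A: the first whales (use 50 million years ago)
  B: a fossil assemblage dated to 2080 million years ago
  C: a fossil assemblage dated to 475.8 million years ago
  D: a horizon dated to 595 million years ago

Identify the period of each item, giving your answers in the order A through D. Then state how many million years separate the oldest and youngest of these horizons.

A: 50 Ma lies in 66–23.03 Ma, so Paleogene.
B: 2080 Ma lies in 2300–2050 Ma, so Rhyacian.
C: 475.8 Ma lies in 485.4–443.8 Ma, so Ordovician.
D: 595 Ma lies in 635–538.8 Ma, so Ediacaran.
Oldest = 2080 Ma, youngest = 50 Ma → span 2030 Myr.

A — Paleogene; B — Rhyacian; C — Ordovician; D — Ediacaran; span 2030 million years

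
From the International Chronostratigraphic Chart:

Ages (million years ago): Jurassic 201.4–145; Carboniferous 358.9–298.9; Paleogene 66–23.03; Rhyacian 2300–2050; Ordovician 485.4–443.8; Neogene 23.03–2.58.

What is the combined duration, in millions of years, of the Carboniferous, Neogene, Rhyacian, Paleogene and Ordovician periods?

415.02 million years

Duration is start − end for each: (358.9 − 298.9) + (23.03 − 2.58) + (2300 − 2050) + (66 − 23.03) + (485.4 − 443.8).
That is 60 + 20.45 + 250 + 42.97 + 41.6, which totals 415.02 million years.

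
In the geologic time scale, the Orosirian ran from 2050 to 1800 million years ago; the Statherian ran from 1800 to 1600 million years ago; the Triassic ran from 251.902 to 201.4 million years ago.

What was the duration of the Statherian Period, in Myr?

1800 − 1600 = 200 million years.

200 million years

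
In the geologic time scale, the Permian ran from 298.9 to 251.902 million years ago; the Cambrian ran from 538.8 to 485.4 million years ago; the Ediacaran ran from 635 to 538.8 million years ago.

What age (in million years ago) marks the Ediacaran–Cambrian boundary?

The Ediacaran ends and the Cambrian begins at 538.8 million years ago.

538.8 million years ago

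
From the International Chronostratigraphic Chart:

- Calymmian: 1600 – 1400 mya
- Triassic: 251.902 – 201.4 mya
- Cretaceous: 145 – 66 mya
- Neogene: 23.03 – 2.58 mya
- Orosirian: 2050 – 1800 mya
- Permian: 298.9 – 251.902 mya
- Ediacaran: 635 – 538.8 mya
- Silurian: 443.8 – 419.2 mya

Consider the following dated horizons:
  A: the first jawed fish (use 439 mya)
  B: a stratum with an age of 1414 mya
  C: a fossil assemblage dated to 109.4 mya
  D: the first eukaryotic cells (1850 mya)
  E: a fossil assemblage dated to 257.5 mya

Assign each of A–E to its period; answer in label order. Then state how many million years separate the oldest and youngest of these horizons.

A — Silurian; B — Calymmian; C — Cretaceous; D — Orosirian; E — Permian; span 1740.6 million years

A: 439 Ma lies in 443.8–419.2 Ma, so Silurian.
B: 1414 Ma lies in 1600–1400 Ma, so Calymmian.
C: 109.4 Ma lies in 145–66 Ma, so Cretaceous.
D: 1850 Ma lies in 2050–1800 Ma, so Orosirian.
E: 257.5 Ma lies in 298.9–251.902 Ma, so Permian.
Oldest = 1850 Ma, youngest = 109.4 Ma → span 1740.6 Myr.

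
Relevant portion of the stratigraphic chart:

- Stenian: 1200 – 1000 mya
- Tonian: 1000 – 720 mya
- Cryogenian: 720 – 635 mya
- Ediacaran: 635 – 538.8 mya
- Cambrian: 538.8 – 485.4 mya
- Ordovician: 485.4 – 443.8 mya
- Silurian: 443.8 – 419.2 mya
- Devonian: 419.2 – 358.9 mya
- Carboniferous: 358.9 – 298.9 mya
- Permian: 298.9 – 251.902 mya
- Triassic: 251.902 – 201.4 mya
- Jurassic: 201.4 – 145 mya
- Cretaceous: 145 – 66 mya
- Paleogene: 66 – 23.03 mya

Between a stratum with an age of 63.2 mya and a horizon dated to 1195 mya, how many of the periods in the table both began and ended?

12

1195 Ma sits inside the Stenian (1200–1000) and 63.2 Ma inside the Paleogene (66–23.03); neither of those is wholly between the two dates.
The listed periods lying completely between them are Tonian, Cryogenian, Ediacaran, Cambrian, Ordovician, Silurian, Devonian, Carboniferous, Permian, Triassic, Jurassic, Cretaceous — 12 in all.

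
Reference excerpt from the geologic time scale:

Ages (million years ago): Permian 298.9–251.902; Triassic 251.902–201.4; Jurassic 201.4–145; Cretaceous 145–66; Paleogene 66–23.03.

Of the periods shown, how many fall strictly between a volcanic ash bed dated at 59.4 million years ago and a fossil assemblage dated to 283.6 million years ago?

3

The older date is 283.6 Ma and the younger is 59.4 Ma.
Periods with start < 283.6 and end > 59.4 Ma: Triassic (251.902–201.4), Jurassic (201.4–145), Cretaceous (145–66).
That is 3 complete periods.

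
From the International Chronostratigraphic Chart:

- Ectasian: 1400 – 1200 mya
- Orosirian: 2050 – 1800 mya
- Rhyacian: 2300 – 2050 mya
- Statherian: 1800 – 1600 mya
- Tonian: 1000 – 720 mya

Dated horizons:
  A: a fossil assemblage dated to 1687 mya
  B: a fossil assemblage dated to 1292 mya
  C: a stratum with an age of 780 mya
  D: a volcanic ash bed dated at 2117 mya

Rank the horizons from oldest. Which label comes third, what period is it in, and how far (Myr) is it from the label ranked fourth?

B, in the Ectasian; 512 million years to C

Larger Ma means older, so oldest first: D 2117 > A 1687 > B 1292 > C 780.
Counting 3 along gives B (1292 Ma); the excerpt puts that inside the Ectasian, 1400–1200 Ma.
Next in line is C (780 Ma), and 1292 − 780 = 512 Myr.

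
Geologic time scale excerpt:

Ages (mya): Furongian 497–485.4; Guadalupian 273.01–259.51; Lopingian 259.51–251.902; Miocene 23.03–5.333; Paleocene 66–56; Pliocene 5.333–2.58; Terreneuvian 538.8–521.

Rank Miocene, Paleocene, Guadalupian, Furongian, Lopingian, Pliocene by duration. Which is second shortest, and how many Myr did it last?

Start − end for each: Miocene 23.03 − 5.333 = 17.697; Paleocene 66 − 56 = 10; Guadalupian 273.01 − 259.51 = 13.5; Furongian 497 − 485.4 = 11.6; Lopingian 259.51 − 251.902 = 7.608; Pliocene 5.333 − 2.58 = 2.753.
Ranking these from shortest: Pliocene < Lopingian < Paleocene < Furongian < Guadalupian < Miocene.
Position 2 in that ranking is Lopingian, which lasted 7.608 Myr.

Lopingian, 7.608 million years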